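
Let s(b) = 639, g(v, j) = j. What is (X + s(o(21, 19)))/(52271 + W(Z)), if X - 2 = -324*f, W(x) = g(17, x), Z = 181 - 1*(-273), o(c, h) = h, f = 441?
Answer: -142243/52725 ≈ -2.6978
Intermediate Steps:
Z = 454 (Z = 181 + 273 = 454)
W(x) = x
X = -142882 (X = 2 - 324*441 = 2 - 142884 = -142882)
(X + s(o(21, 19)))/(52271 + W(Z)) = (-142882 + 639)/(52271 + 454) = -142243/52725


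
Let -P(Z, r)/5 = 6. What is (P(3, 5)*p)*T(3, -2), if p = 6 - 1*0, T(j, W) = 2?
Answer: -360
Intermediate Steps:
P(Z, r) = -30 (P(Z, r) = -5*6 = -30)
p = 6 (p = 6 + 0 = 6)
(P(3, 5)*p)*T(3, -2) = -30*6*2 = -180*2 = -360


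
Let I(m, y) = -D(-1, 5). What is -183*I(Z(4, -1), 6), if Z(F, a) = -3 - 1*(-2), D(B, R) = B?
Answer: -183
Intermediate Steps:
Z(F, a) = -1 (Z(F, a) = -3 + 2 = -1)
I(m, y) = 1 (I(m, y) = -1*(-1) = 1)
-183*I(Z(4, -1), 6) = -183*1 = -183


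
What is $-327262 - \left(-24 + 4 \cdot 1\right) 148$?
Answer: $-324302$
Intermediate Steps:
$-327262 - \left(-24 + 4 \cdot 1\right) 148 = -327262 - \left(-24 + 4\right) 148 = -327262 - \left(-20\right) 148 = -327262 - -2960 = -327262 + 2960 = -324302$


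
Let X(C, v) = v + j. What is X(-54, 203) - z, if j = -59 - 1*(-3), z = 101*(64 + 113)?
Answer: -17730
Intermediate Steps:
z = 17877 (z = 101*177 = 17877)
j = -56 (j = -59 + 3 = -56)
X(C, v) = -56 + v (X(C, v) = v - 56 = -56 + v)
X(-54, 203) - z = (-56 + 203) - 1*17877 = 147 - 17877 = -17730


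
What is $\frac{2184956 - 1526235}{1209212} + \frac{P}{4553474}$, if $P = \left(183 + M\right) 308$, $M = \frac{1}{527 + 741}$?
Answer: $\frac{486218604604299}{872719291294348} \approx 0.55713$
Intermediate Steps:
$M = \frac{1}{1268} \approx 0.00078864$
$P = \frac{17867465}{317}$ ($P = \left(183 + \frac{1}{1268}\right) 308 = \frac{232045}{1268} \cdot 308 = \frac{17867465}{317} \approx 56364.0$)
$\frac{2184956 - 1526235}{1209212} + \frac{P}{4553474} = \frac{2184956 - 1526235}{1209212} + \frac{17867465}{317 \cdot 4553474} = \left(2184956 - 1526235\right) \frac{1}{1209212} + \frac{17867465}{317} \cdot \frac{1}{4553474} = 658721 \cdot \frac{1}{1209212} + \frac{17867465}{1443451258} = \frac{658721}{1209212} + \frac{17867465}{1443451258} = \frac{486218604604299}{872719291294348}$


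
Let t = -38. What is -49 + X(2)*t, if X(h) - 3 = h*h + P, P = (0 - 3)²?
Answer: -657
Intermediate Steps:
P = 9 (P = (-3)² = 9)
X(h) = 12 + h² (X(h) = 3 + (h*h + 9) = 3 + (h² + 9) = 3 + (9 + h²) = 12 + h²)
-49 + X(2)*t = -49 + (12 + 2²)*(-38) = -49 + (12 + 4)*(-38) = -49 + 16*(-38) = -49 - 608 = -657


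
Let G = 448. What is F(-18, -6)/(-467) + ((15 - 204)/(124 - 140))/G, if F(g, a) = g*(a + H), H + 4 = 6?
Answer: -61119/478208 ≈ -0.12781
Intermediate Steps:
H = 2 (H = -4 + 6 = 2)
F(g, a) = g*(2 + a) (F(g, a) = g*(a + 2) = g*(2 + a))
F(-18, -6)/(-467) + ((15 - 204)/(124 - 140))/G = -18*(2 - 6)/(-467) + ((15 - 204)/(124 - 140))/448 = -18*(-4)*(-1/467) - 189/(-16)*(1/448) = 72*(-1/467) - 189*(-1/16)*(1/448) = -72/467 + (189/16)*(1/448) = -72/467 + 27/1024 = -61119/478208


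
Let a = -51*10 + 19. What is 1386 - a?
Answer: 1877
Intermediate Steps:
a = -491 (a = -510 + 19 = -491)
1386 - a = 1386 - 1*(-491) = 1386 + 491 = 1877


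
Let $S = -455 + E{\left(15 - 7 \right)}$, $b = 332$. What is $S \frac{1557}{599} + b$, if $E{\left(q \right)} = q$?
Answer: $- \frac{497111}{599} \approx -829.9$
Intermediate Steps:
$S = -447$ ($S = -455 + \left(15 - 7\right) = -455 + 8 = -447$)
$S \frac{1557}{599} + b = - 447 \cdot \frac{1557}{599} + 332 = - 447 \cdot 1557 \cdot \frac{1}{599} + 332 = \left(-447\right) \frac{1557}{599} + 332 = - \frac{695979}{599} + 332 = - \frac{497111}{599}$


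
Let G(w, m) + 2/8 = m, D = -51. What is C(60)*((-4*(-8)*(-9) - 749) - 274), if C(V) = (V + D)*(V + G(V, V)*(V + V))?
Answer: -85306770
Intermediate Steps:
G(w, m) = -1/4 + m
C(V) = (-51 + V)*(V + 2*V*(-1/4 + V)) (C(V) = (V - 51)*(V + (-1/4 + V)*(V + V)) = (-51 + V)*(V + (-1/4 + V)*(2*V)) = (-51 + V)*(V + 2*V*(-1/4 + V)))
C(60)*((-4*(-8)*(-9) - 749) - 274) = ((1/2)*60*(-51 - 203*60 + 4*60**2))*((-4*(-8)*(-9) - 749) - 274) = ((1/2)*60*(-51 - 12180 + 4*3600))*((32*(-9) - 749) - 274) = ((1/2)*60*(-51 - 12180 + 14400))*((-288 - 749) - 274) = ((1/2)*60*2169)*(-1037 - 274) = 65070*(-1311) = -85306770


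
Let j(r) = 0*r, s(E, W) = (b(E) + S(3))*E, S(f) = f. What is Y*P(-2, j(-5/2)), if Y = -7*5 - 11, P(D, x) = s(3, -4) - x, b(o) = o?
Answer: -828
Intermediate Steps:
s(E, W) = E*(3 + E) (s(E, W) = (E + 3)*E = (3 + E)*E = E*(3 + E))
j(r) = 0
P(D, x) = 18 - x (P(D, x) = 3*(3 + 3) - x = 3*6 - x = 18 - x)
Y = -46 (Y = -35 - 11 = -46)
Y*P(-2, j(-5/2)) = -46*(18 - 1*0) = -46*(18 + 0) = -46*18 = -828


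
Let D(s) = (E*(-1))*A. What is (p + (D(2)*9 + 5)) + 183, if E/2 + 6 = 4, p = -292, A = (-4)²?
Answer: 472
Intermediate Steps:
A = 16
E = -4 (E = -12 + 2*4 = -12 + 8 = -4)
D(s) = 64 (D(s) = -4*(-1)*16 = 4*16 = 64)
(p + (D(2)*9 + 5)) + 183 = (-292 + (64*9 + 5)) + 183 = (-292 + (576 + 5)) + 183 = (-292 + 581) + 183 = 289 + 183 = 472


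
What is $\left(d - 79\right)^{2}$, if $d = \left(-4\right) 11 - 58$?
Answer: $32761$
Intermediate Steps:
$d = -102$ ($d = -44 - 58 = -102$)
$\left(d - 79\right)^{2} = \left(-102 - 79\right)^{2} = \left(-181\right)^{2} = 32761$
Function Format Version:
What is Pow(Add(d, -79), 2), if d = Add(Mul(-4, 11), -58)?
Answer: 32761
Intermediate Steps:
d = -102 (d = Add(-44, -58) = -102)
Pow(Add(d, -79), 2) = Pow(Add(-102, -79), 2) = Pow(-181, 2) = 32761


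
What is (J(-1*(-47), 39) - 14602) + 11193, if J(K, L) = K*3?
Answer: -3268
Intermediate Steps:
J(K, L) = 3*K
(J(-1*(-47), 39) - 14602) + 11193 = (3*(-1*(-47)) - 14602) + 11193 = (3*47 - 14602) + 11193 = (141 - 14602) + 11193 = -14461 + 11193 = -3268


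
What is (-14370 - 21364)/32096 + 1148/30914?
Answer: -383011/355888 ≈ -1.0762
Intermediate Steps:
(-14370 - 21364)/32096 + 1148/30914 = -35734*1/32096 + 1148*(1/30914) = -1051/944 + 14/377 = -383011/355888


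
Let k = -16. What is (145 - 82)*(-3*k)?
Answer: 3024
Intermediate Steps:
(145 - 82)*(-3*k) = (145 - 82)*(-3*(-16)) = 63*48 = 3024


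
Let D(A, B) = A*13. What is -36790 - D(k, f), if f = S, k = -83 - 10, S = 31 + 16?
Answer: -35581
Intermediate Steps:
S = 47
k = -93
f = 47
D(A, B) = 13*A
-36790 - D(k, f) = -36790 - 13*(-93) = -36790 - 1*(-1209) = -36790 + 1209 = -35581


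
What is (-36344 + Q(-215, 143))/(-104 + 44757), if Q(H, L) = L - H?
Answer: -35986/44653 ≈ -0.80590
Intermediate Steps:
(-36344 + Q(-215, 143))/(-104 + 44757) = (-36344 + (143 - 1*(-215)))/(-104 + 44757) = (-36344 + (143 + 215))/44653 = (-36344 + 358)*(1/44653) = -35986*1/44653 = -35986/44653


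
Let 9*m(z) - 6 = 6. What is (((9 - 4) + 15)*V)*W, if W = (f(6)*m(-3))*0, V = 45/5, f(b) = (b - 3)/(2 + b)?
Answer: 0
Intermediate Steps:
m(z) = 4/3 (m(z) = 2/3 + (1/9)*6 = 2/3 + 2/3 = 4/3)
f(b) = (-3 + b)/(2 + b)
V = 9 (V = 45*(1/5) = 9)
W = 0 (W = (((-3 + 6)/(2 + 6))*(4/3))*0 = ((3/8)*(4/3))*0 = (1/2)*0 = 0)
(((9 - 4) + 15)*V)*W = (((9 - 4) + 15)*9)*0 = ((5 + 15)*9)*0 = (20*9)*0 = 180*0 = 0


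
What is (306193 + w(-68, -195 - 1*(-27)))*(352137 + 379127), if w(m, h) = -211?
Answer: 223753621248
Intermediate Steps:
(306193 + w(-68, -195 - 1*(-27)))*(352137 + 379127) = (306193 - 211)*(352137 + 379127) = 305982*731264 = 223753621248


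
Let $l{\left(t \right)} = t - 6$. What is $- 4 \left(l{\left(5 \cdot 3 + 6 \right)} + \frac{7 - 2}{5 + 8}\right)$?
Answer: $- \frac{800}{13} \approx -61.538$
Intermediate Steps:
$l{\left(t \right)} = -6 + t$ ($l{\left(t \right)} = t - 6 = -6 + t$)
$- 4 \left(l{\left(5 \cdot 3 + 6 \right)} + \frac{7 - 2}{5 + 8}\right) = - 4 \left(\left(-6 + \left(5 \cdot 3 + 6\right)\right) + \frac{7 - 2}{5 + 8}\right) = - 4 \left(\left(-6 + \left(15 + 6\right)\right) + \frac{7 - 2}{13}\right) = - 4 \left(\left(-6 + 21\right) + \left(7 + \left(-4 + 2\right)\right) \frac{1}{13}\right) = - 4 \left(15 + \left(7 - 2\right) \frac{1}{13}\right) = - 4 \left(15 + 5 \cdot \frac{1}{13}\right) = - 4 \left(15 + \frac{5}{13}\right) = \left(-4\right) \frac{200}{13} = - \frac{800}{13}$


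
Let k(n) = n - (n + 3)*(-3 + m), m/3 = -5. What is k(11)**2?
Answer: 69169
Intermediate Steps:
m = -15 (m = 3*(-5) = -15)
k(n) = 54 + 19*n (k(n) = n - (n + 3)*(-3 - 15) = n - (3 + n)*(-18) = n - (-54 - 18*n) = n + (54 + 18*n) = 54 + 19*n)
k(11)**2 = (54 + 19*11)**2 = (54 + 209)**2 = 263**2 = 69169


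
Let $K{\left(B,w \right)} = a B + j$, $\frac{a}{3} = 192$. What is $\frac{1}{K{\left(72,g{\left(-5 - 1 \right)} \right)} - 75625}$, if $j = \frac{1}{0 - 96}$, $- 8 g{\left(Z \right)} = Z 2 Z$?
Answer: $- \frac{96}{3278689} \approx -2.928 \cdot 10^{-5}$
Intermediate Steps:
$g{\left(Z \right)} = - \frac{Z^{2}}{4}$ ($g{\left(Z \right)} = - \frac{Z 2 Z}{8} = - \frac{2 Z Z}{8} = - \frac{2 Z^{2}}{8} = - \frac{Z^{2}}{4}$)
$a = 576$ ($a = 3 \cdot 192 = 576$)
$j = - \frac{1}{96}$ ($j = \frac{1}{-96} = - \frac{1}{96} \approx -0.010417$)
$K{\left(B,w \right)} = - \frac{1}{96} + 576 B$ ($K{\left(B,w \right)} = 576 B - \frac{1}{96} = - \frac{1}{96} + 576 B$)
$\frac{1}{K{\left(72,g{\left(-5 - 1 \right)} \right)} - 75625} = \frac{1}{\left(- \frac{1}{96} + 576 \cdot 72\right) - 75625} = \frac{1}{\left(- \frac{1}{96} + 41472\right) - 75625} = \frac{1}{\frac{3981311}{96} - 75625} = \frac{1}{- \frac{3278689}{96}} = - \frac{96}{3278689}$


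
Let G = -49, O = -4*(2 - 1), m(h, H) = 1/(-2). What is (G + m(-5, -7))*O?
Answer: 198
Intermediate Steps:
m(h, H) = -1/2
O = -4 (O = -4*1 = -4)
(G + m(-5, -7))*O = (-49 - 1/2)*(-4) = -99/2*(-4) = 198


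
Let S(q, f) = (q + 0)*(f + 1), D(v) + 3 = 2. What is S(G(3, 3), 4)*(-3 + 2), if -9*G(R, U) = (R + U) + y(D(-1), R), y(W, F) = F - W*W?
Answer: 40/9 ≈ 4.4444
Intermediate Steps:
D(v) = -1 (D(v) = -3 + 2 = -1)
y(W, F) = F - W²
G(R, U) = ⅑ - 2*R/9 - U/9 (G(R, U) = -((R + U) + (R - 1*(-1)²))/9 = -((R + U) + (R - 1*1))/9 = -((R + U) + (R - 1))/9 = -((R + U) + (-1 + R))/9 = -(-1 + U + 2*R)/9 = ⅑ - 2*R/9 - U/9)
S(q, f) = q*(1 + f)
S(G(3, 3), 4)*(-3 + 2) = ((⅑ - 2/9*3 - ⅑*3)*(1 + 4))*(-3 + 2) = ((⅑ - ⅔ - ⅓)*5)*(-1) = -8/9*5*(-1) = -40/9*(-1) = 40/9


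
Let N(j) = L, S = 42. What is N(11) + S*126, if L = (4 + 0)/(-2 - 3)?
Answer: 26456/5 ≈ 5291.2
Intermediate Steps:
L = -4/5 (L = 4/(-5) = 4*(-1/5) = -4/5 ≈ -0.80000)
N(j) = -4/5
N(11) + S*126 = -4/5 + 42*126 = -4/5 + 5292 = 26456/5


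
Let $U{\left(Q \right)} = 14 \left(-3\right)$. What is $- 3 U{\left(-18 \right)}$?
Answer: $126$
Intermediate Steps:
$U{\left(Q \right)} = -42$
$- 3 U{\left(-18 \right)} = \left(-3\right) \left(-42\right) = 126$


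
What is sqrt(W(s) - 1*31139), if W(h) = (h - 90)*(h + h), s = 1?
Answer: I*sqrt(31317) ≈ 176.97*I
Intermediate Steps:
W(h) = 2*h*(-90 + h) (W(h) = (-90 + h)*(2*h) = 2*h*(-90 + h))
sqrt(W(s) - 1*31139) = sqrt(2*1*(-90 + 1) - 1*31139) = sqrt(2*1*(-89) - 31139) = sqrt(-178 - 31139) = sqrt(-31317) = I*sqrt(31317)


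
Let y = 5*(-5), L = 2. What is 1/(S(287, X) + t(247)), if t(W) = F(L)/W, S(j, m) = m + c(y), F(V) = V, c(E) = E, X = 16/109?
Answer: -26923/668905 ≈ -0.040249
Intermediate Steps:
X = 16/109 (X = 16*(1/109) = 16/109 ≈ 0.14679)
y = -25
S(j, m) = -25 + m (S(j, m) = m - 25 = -25 + m)
t(W) = 2/W
1/(S(287, X) + t(247)) = 1/((-25 + 16/109) + 2/247) = 1/(-2709/109 + 2*(1/247)) = 1/(-2709/109 + 2/247) = 1/(-668905/26923) = -26923/668905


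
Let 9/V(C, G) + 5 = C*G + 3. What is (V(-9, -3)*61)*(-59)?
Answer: -32391/25 ≈ -1295.6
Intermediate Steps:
V(C, G) = 9/(-2 + C*G) (V(C, G) = 9/(-5 + (C*G + 3)) = 9/(-5 + (3 + C*G)) = 9/(-2 + C*G))
(V(-9, -3)*61)*(-59) = ((9/(-2 - 9*(-3)))*61)*(-59) = ((9/(-2 + 27))*61)*(-59) = ((9/25)*61)*(-59) = (549/25)*(-59) = -32391/25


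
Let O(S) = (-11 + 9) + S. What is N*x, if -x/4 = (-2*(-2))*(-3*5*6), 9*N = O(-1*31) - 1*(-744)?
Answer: 113760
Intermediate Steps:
O(S) = -2 + S
N = 79 (N = ((-2 - 1*31) - 1*(-744))/9 = ((-2 - 31) + 744)/9 = (-33 + 744)/9 = (⅑)*711 = 79)
x = 1440 (x = -4*(-2*(-2))*-3*5*6 = -16*(-15*6) = -16*(-90) = -4*(-360) = 1440)
N*x = 79*1440 = 113760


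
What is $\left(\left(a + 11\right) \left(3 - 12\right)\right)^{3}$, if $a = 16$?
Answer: $-14348907$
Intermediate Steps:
$\left(\left(a + 11\right) \left(3 - 12\right)\right)^{3} = \left(\left(16 + 11\right) \left(3 - 12\right)\right)^{3} = \left(27 \left(-9\right)\right)^{3} = \left(-243\right)^{3} = -14348907$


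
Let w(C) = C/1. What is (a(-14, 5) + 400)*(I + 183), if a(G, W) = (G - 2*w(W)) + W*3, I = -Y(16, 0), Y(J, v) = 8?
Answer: 68425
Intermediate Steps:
I = -8 (I = -1*8 = -8)
w(C) = C (w(C) = C*1 = C)
a(G, W) = G + W (a(G, W) = (G - 2*W) + W*3 = (G - 2*W) + 3*W = G + W)
(a(-14, 5) + 400)*(I + 183) = ((-14 + 5) + 400)*(-8 + 183) = (-9 + 400)*175 = 391*175 = 68425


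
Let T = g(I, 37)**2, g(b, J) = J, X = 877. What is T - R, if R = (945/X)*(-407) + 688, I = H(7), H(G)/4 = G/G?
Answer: 981852/877 ≈ 1119.6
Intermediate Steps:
H(G) = 4 (H(G) = 4*(G/G) = 4*1 = 4)
I = 4
R = 218761/877 (R = (945/877)*(-407) + 688 = -384615/877 + 688 = 218761/877 ≈ 249.44)
T = 1369 (T = 37**2 = 1369)
T - R = 1369 - 1*218761/877 = 1369 - 218761/877 = 981852/877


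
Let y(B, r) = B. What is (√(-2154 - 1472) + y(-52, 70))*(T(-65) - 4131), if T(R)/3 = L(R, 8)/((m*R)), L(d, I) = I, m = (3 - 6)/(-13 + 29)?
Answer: 1073548/5 - 1878709*I*√74/65 ≈ 2.1471e+5 - 2.4863e+5*I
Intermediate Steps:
m = -3/16 ≈ -0.18750
T(R) = -128/R (T(R) = 3*(8/((-3*R/16))) = 3*(8*(-16/(3*R))) = 3*(-128/(3*R)) = -128/R)
(√(-2154 - 1472) + y(-52, 70))*(T(-65) - 4131) = (√(-2154 - 1472) - 52)*(-128/(-65) - 4131) = (√(-3626) - 52)*(-128*(-1/65) - 4131) = (7*I*√74 - 52)*(128/65 - 4131) = (-52 + 7*I*√74)*(-268387/65) = 1073548/5 - 1878709*I*√74/65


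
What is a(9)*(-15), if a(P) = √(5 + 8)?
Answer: -15*√13 ≈ -54.083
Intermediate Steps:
a(P) = √13
a(9)*(-15) = √13*(-15) = -15*√13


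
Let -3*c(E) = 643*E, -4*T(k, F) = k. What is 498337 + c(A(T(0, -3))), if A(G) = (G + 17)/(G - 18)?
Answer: 26921129/54 ≈ 4.9854e+5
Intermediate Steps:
T(k, F) = -k/4
A(G) = (17 + G)/(-18 + G)
c(E) = -643*E/3
498337 + c(A(T(0, -3))) = 498337 - 643*(17 - ¼*0)/(3*(-18 - ¼*0)) = 498337 - 643*(17 + 0)/(3*(-18 + 0)) = 498337 - 643*17/(3*(-18)) = 498337 - (-643)*17/54 = 498337 - 643/3*(-17/18) = 498337 + 10931/54 = 26921129/54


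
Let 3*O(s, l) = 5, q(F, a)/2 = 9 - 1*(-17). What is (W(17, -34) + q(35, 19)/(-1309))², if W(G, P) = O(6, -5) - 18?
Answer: 4134104209/15421329 ≈ 268.08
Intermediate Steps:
q(F, a) = 52 (q(F, a) = 2*(9 - 1*(-17)) = 2*(9 + 17) = 2*26 = 52)
O(s, l) = 5/3 (O(s, l) = (⅓)*5 = 5/3)
W(G, P) = -49/3 (W(G, P) = 5/3 - 18 = -49/3)
(W(17, -34) + q(35, 19)/(-1309))² = (-49/3 + 52/(-1309))² = (-49/3 + 52*(-1/1309))² = (-49/3 - 52/1309)² = (-64297/3927)² = 4134104209/15421329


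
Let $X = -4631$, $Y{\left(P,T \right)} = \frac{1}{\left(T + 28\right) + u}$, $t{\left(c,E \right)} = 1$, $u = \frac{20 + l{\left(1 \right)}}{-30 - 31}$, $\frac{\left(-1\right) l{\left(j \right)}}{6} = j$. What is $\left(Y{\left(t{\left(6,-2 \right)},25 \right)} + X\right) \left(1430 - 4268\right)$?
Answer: $\frac{14102143088}{1073} \approx 1.3143 \cdot 10^{7}$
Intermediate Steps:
$l{\left(j \right)} = - 6 j$
$u = - \frac{14}{61}$ ($u = \frac{20 - 6}{-30 - 31} = \frac{20 - 6}{-61} = 14 \left(- \frac{1}{61}\right) = - \frac{14}{61} \approx -0.22951$)
$Y{\left(P,T \right)} = \frac{1}{\frac{1694}{61} + T}$ ($Y{\left(P,T \right)} = \frac{1}{\left(T + 28\right) - \frac{14}{61}} = \frac{1}{\left(28 + T\right) - \frac{14}{61}} = \frac{1}{\frac{1694}{61} + T}$)
$\left(Y{\left(t{\left(6,-2 \right)},25 \right)} + X\right) \left(1430 - 4268\right) = \left(\frac{61}{1694 + 61 \cdot 25} - 4631\right) \left(1430 - 4268\right) = \left(\frac{61}{1694 + 1525} - 4631\right) \left(-2838\right) = \left(\frac{61}{3219} - 4631\right) \left(-2838\right) = \left(- \frac{14907128}{3219}\right) \left(-2838\right) = \frac{14102143088}{1073}$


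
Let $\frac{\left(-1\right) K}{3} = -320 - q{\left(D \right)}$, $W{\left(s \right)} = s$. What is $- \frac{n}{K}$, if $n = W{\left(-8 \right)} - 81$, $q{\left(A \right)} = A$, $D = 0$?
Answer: $\frac{89}{960} \approx 0.092708$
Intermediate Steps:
$n = -89$ ($n = -8 - 81 = -89$)
$K = 960$ ($K = - 3 \left(-320 - 0\right) = - 3 \left(-320 + 0\right) = \left(-3\right) \left(-320\right) = 960$)
$- \frac{n}{K} = - \frac{-89}{960} = \left(-1\right) \left(- \frac{89}{960}\right) = \frac{89}{960}$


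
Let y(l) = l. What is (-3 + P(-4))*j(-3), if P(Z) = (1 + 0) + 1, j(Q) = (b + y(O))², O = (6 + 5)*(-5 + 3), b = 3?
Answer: -361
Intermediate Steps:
O = -22 (O = 11*(-2) = -22)
j(Q) = 361 (j(Q) = (3 - 22)² = (-19)² = 361)
P(Z) = 2 (P(Z) = 1 + 1 = 2)
(-3 + P(-4))*j(-3) = (-3 + 2)*361 = -1*361 = -361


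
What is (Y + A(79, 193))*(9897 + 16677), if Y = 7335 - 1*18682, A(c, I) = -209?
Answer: -307089144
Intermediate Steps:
Y = -11347 (Y = 7335 - 18682 = -11347)
(Y + A(79, 193))*(9897 + 16677) = (-11347 - 209)*(9897 + 16677) = -11556*26574 = -307089144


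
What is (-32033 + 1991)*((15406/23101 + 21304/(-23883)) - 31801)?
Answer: 175699731161489046/183907061 ≈ 9.5537e+8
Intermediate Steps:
(-32033 + 1991)*((15406/23101 + 21304/(-23883)) - 31801) = -30042*((15406*(1/23101) + 21304*(-1/23883)) - 31801) = -30042*((15406/23101 - 21304/23883) - 31801) = -30042*(-124202206/551721183 - 31801) = -30042*(-17545409542789/551721183) = 175699731161489046/183907061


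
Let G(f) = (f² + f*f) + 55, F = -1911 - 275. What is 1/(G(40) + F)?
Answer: 1/1069 ≈ 0.00093545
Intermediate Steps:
F = -2186
G(f) = 55 + 2*f² (G(f) = (f² + f²) + 55 = 2*f² + 55 = 55 + 2*f²)
1/(G(40) + F) = 1/((55 + 2*40²) - 2186) = 1/((55 + 2*1600) - 2186) = 1/((55 + 3200) - 2186) = 1/(3255 - 2186) = 1/1069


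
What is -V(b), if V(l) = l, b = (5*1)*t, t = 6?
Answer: -30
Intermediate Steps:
b = 30 (b = (5*1)*6 = 5*6 = 30)
-V(b) = -1*30 = -30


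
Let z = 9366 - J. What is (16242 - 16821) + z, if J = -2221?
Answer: 11008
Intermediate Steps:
z = 11587 (z = 9366 - 1*(-2221) = 9366 + 2221 = 11587)
(16242 - 16821) + z = (16242 - 16821) + 11587 = -579 + 11587 = 11008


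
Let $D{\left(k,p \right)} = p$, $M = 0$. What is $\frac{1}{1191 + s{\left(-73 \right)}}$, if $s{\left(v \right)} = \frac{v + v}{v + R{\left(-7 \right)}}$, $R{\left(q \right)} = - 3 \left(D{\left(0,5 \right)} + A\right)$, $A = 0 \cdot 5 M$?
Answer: $\frac{44}{52477} \approx 0.00083846$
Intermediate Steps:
$A = 0$ ($A = 0 \cdot 5 \cdot 0 = 0 \cdot 0 = 0$)
$R{\left(q \right)} = -15$ ($R{\left(q \right)} = - 3 \left(5 + 0\right) = \left(-3\right) 5 = -15$)
$s{\left(v \right)} = \frac{2 v}{-15 + v}$ ($s{\left(v \right)} = \frac{v + v}{v - 15} = \frac{2 v}{-15 + v}$)
$\frac{1}{1191 + s{\left(-73 \right)}} = \frac{1}{1191 + 2 \left(-73\right) \frac{1}{-15 - 73}} = \frac{1}{1191 + 2 \left(-73\right) \frac{1}{-88}} = \frac{1}{1191 + 2 \left(-73\right) \left(- \frac{1}{88}\right)} = \frac{1}{1191 + \frac{73}{44}} = \frac{1}{\frac{52477}{44}} = \frac{44}{52477}$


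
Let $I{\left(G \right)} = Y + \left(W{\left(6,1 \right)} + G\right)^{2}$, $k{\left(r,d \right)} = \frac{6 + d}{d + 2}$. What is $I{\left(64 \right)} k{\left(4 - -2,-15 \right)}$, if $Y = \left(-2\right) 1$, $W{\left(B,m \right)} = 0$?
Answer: $\frac{36846}{13} \approx 2834.3$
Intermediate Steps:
$k{\left(r,d \right)} = \frac{6 + d}{2 + d}$
$Y = -2$
$I{\left(G \right)} = -2 + G^{2}$ ($I{\left(G \right)} = -2 + \left(0 + G\right)^{2} = -2 + G^{2}$)
$I{\left(64 \right)} k{\left(4 - -2,-15 \right)} = \left(-2 + 64^{2}\right) \frac{6 - 15}{2 - 15} = \left(-2 + 4096\right) \frac{1}{-13} \left(-9\right) = 4094 \left(\left(- \frac{1}{13}\right) \left(-9\right)\right) = 4094 \cdot \frac{9}{13} = \frac{36846}{13}$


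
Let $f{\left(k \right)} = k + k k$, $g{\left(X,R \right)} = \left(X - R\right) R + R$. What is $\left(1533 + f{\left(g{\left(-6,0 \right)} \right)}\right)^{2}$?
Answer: $2350089$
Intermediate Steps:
$g{\left(X,R \right)} = R + R \left(X - R\right)$ ($g{\left(X,R \right)} = R \left(X - R\right) + R = R + R \left(X - R\right)$)
$f{\left(k \right)} = k + k^{2}$
$\left(1533 + f{\left(g{\left(-6,0 \right)} \right)}\right)^{2} = \left(1533 + 0 \left(1 - 6 - 0\right) \left(1 + 0 \left(1 - 6 - 0\right)\right)\right)^{2} = \left(1533 + 0 \left(1 - 6 + 0\right) \left(1 + 0 \left(1 - 6 + 0\right)\right)\right)^{2} = \left(1533 + 0 \left(-5\right) \left(1 + 0 \left(-5\right)\right)\right)^{2} = \left(1533 + 0 \left(1 + 0\right)\right)^{2} = \left(1533 + 0 \cdot 1\right)^{2} = \left(1533 + 0\right)^{2} = 1533^{2} = 2350089$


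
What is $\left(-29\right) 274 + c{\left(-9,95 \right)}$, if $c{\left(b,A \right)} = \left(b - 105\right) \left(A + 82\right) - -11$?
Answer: $-28113$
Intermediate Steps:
$c{\left(b,A \right)} = 11 + \left(-105 + b\right) \left(82 + A\right)$ ($c{\left(b,A \right)} = \left(-105 + b\right) \left(82 + A\right) + 11 = 11 + \left(-105 + b\right) \left(82 + A\right)$)
$\left(-29\right) 274 + c{\left(-9,95 \right)} = \left(-29\right) 274 + \left(-8599 - 9975 + 82 \left(-9\right) + 95 \left(-9\right)\right) = -7946 - 20167 = -28113$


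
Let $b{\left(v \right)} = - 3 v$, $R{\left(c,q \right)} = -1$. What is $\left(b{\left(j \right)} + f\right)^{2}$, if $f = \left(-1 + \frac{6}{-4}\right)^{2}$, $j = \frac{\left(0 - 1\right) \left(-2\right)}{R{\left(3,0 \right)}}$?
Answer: $\frac{2401}{16} \approx 150.06$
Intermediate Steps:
$j = -2$ ($j = \frac{\left(0 - 1\right) \left(-2\right)}{-1} = \left(-1\right) \left(-2\right) \left(-1\right) = 2 \left(-1\right) = -2$)
$f = \frac{25}{4}$ ($f = \left(-1 + 6 \left(- \frac{1}{4}\right)\right)^{2} = \left(-1 - \frac{3}{2}\right)^{2} = \left(- \frac{5}{2}\right)^{2} = \frac{25}{4} \approx 6.25$)
$\left(b{\left(j \right)} + f\right)^{2} = \left(\left(-3\right) \left(-2\right) + \frac{25}{4}\right)^{2} = \left(6 + \frac{25}{4}\right)^{2} = \left(\frac{49}{4}\right)^{2} = \frac{2401}{16}$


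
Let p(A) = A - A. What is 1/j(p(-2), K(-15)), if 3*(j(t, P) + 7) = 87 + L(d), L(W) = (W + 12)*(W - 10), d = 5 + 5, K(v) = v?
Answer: 1/22 ≈ 0.045455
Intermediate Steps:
p(A) = 0
d = 10
L(W) = (-10 + W)*(12 + W) (L(W) = (12 + W)*(-10 + W) = (-10 + W)*(12 + W))
j(t, P) = 22 (j(t, P) = -7 + (87 + (-120 + 10**2 + 2*10))/3 = -7 + (87 + (-120 + 100 + 20))/3 = -7 + (87 + 0)/3 = -7 + (1/3)*87 = -7 + 29 = 22)
1/j(p(-2), K(-15)) = 1/22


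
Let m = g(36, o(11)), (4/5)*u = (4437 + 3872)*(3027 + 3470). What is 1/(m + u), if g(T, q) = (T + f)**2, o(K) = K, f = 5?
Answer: 4/269924589 ≈ 1.4819e-8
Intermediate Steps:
g(T, q) = (5 + T)**2 (g(T, q) = (T + 5)**2 = (5 + T)**2)
u = 269917865/4 (u = 5*((4437 + 3872)*(3027 + 3470))/4 = 5*(8309*6497)/4 = (5/4)*53983573 = 269917865/4 ≈ 6.7479e+7)
m = 1681 (m = (5 + 36)**2 = 41**2 = 1681)
1/(m + u) = 1/(1681 + 269917865/4) = 1/(269924589/4) = 4/269924589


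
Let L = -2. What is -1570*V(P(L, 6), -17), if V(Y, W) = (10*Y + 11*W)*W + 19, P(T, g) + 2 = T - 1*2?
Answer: -6622260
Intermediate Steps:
P(T, g) = -4 + T (P(T, g) = -2 + (T - 1*2) = -2 + (T - 2) = -2 + (-2 + T) = -4 + T)
V(Y, W) = 19 + W*(10*Y + 11*W) (V(Y, W) = W*(10*Y + 11*W) + 19 = 19 + W*(10*Y + 11*W))
-1570*V(P(L, 6), -17) = -1570*(19 + 11*(-17)**2 + 10*(-17)*(-4 - 2)) = -1570*(19 + 11*289 + 10*(-17)*(-6)) = -1570*(19 + 3179 + 1020) = -1570*4218 = -6622260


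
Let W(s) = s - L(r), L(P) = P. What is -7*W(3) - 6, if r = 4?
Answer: 1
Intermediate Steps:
W(s) = -4 + s (W(s) = s - 1*4 = s - 4 = -4 + s)
-7*W(3) - 6 = -7*(-4 + 3) - 6 = -7*(-1) - 6 = 7 - 6 = 1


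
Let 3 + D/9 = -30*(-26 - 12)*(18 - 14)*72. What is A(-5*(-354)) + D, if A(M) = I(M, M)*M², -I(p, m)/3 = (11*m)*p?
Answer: -323897056575147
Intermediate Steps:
I(p, m) = -33*m*p (I(p, m) = -3*11*m*p = -33*m*p)
A(M) = -33*M⁴ (A(M) = (-33*M*M)*M² = (-33*M²)*M² = -33*M⁴)
D = 2954853 (D = -27 + 9*(-30*(-26 - 12)*(18 - 14)*72) = -27 + 9*(-(-1140)*4*72) = -27 + 9*(-30*(-152)*72) = -27 + 9*(4560*72) = -27 + 9*328320 = -27 + 2954880 = 2954853)
A(-5*(-354)) + D = -33*(-5*(-354))⁴ + 2954853 = -33*1770⁴ + 2954853 = -33*9815062410000 + 2954853 = -323897059530000 + 2954853 = -323897056575147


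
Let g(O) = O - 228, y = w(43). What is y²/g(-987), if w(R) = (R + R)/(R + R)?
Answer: -1/1215 ≈ -0.00082305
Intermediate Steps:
w(R) = 1 (w(R) = (2*R)/((2*R)) = (2*R)*(1/(2*R)) = 1)
y = 1
g(O) = -228 + O
y²/g(-987) = 1²/(-228 - 987) = 1/(-1215) = 1*(-1/1215) = -1/1215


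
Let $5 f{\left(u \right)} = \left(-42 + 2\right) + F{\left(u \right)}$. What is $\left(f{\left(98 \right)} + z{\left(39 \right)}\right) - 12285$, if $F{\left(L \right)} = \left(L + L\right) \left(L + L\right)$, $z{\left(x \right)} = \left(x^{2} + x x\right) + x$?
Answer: $- \frac{7644}{5} \approx -1528.8$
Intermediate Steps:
$z{\left(x \right)} = x + 2 x^{2}$ ($z{\left(x \right)} = \left(x^{2} + x^{2}\right) + x = 2 x^{2} + x = x + 2 x^{2}$)
$F{\left(L \right)} = 4 L^{2}$ ($F{\left(L \right)} = 2 L 2 L = 4 L^{2}$)
$f{\left(u \right)} = -8 + \frac{4 u^{2}}{5}$ ($f{\left(u \right)} = \frac{\left(-42 + 2\right) + 4 u^{2}}{5} = \frac{-40 + 4 u^{2}}{5} = -8 + \frac{4 u^{2}}{5}$)
$\left(f{\left(98 \right)} + z{\left(39 \right)}\right) - 12285 = \left(\left(-8 + \frac{4 \cdot 98^{2}}{5}\right) + 39 \left(1 + 2 \cdot 39\right)\right) - 12285 = \left(\left(-8 + \frac{4}{5} \cdot 9604\right) + 39 \left(1 + 78\right)\right) - 12285 = \left(\left(-8 + \frac{38416}{5}\right) + 39 \cdot 79\right) - 12285 = \left(\frac{38376}{5} + 3081\right) - 12285 = \frac{53781}{5} - 12285 = - \frac{7644}{5}$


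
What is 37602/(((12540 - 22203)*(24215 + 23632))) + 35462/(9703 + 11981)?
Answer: 910826829023/556972285818 ≈ 1.6353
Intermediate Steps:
37602/(((12540 - 22203)*(24215 + 23632))) + 35462/(9703 + 11981) = 37602/((-9663*47847)) + 35462/21684 = 37602/(-462345561) + 35462*(1/21684) = 37602*(-1/462345561) + 17731/10842 = -4178/51371729 + 17731/10842 = 910826829023/556972285818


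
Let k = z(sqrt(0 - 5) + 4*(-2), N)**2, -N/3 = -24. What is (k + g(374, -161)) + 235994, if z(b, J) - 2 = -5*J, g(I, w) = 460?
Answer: 364618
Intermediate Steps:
N = 72 (N = -3*(-24) = 72)
z(b, J) = 2 - 5*J
k = 128164 (k = (2 - 5*72)**2 = (2 - 360)**2 = (-358)**2 = 128164)
(k + g(374, -161)) + 235994 = (128164 + 460) + 235994 = 128624 + 235994 = 364618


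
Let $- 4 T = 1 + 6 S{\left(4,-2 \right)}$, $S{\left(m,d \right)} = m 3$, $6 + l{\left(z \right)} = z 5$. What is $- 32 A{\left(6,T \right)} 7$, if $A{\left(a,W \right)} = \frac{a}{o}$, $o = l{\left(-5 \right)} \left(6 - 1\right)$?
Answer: $\frac{1344}{155} \approx 8.671$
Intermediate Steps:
$l{\left(z \right)} = -6 + 5 z$ ($l{\left(z \right)} = -6 + z 5 = -6 + 5 z$)
$S{\left(m,d \right)} = 3 m$
$o = -155$ ($o = \left(-6 + 5 \left(-5\right)\right) \left(6 - 1\right) = \left(-6 - 25\right) 5 = \left(-31\right) 5 = -155$)
$T = - \frac{73}{4}$ ($T = - \frac{1 + 6 \cdot 3 \cdot 4}{4} = - \frac{1 + 6 \cdot 12}{4} = - \frac{1 + 72}{4} = \left(- \frac{1}{4}\right) 73 = - \frac{73}{4} \approx -18.25$)
$A{\left(a,W \right)} = - \frac{a}{155}$ ($A{\left(a,W \right)} = \frac{a}{-155} = a \left(- \frac{1}{155}\right) = - \frac{a}{155}$)
$- 32 A{\left(6,T \right)} 7 = - 32 \left(\left(- \frac{1}{155}\right) 6\right) 7 = \left(-32\right) \left(- \frac{6}{155}\right) 7 = \frac{192}{155} \cdot 7 = \frac{1344}{155}$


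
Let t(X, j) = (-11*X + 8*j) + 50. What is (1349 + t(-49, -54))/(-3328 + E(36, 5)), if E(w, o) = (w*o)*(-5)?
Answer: -753/2114 ≈ -0.35620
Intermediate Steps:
E(w, o) = -5*o*w (E(w, o) = (o*w)*(-5) = -5*o*w)
t(X, j) = 50 - 11*X + 8*j
(1349 + t(-49, -54))/(-3328 + E(36, 5)) = (1349 + (50 - 11*(-49) + 8*(-54)))/(-3328 - 5*5*36) = (1349 + (50 + 539 - 432))/(-3328 - 900) = (1349 + 157)/(-4228) = 1506*(-1/4228) = -753/2114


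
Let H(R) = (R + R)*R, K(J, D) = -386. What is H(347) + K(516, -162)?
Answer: 240432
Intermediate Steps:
H(R) = 2*R² (H(R) = (2*R)*R = 2*R²)
H(347) + K(516, -162) = 2*347² - 386 = 2*120409 - 386 = 240818 - 386 = 240432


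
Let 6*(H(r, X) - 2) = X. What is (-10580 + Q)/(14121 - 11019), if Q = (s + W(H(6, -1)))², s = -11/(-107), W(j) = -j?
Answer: -4359460799/1278532728 ≈ -3.4097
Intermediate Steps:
H(r, X) = 2 + X/6
s = 11/107 (s = -11*(-1/107) = 11/107 ≈ 0.10280)
Q = 1234321/412164 (Q = (11/107 - (2 + (⅙)*(-1)))² = (11/107 - (2 - ⅙))² = (11/107 - 1*11/6)² = (11/107 - 11/6)² = (-1111/642)² = 1234321/412164 ≈ 2.9947)
(-10580 + Q)/(14121 - 11019) = (-10580 + 1234321/412164)/(14121 - 11019) = -4359460799/412164/3102 = -4359460799/412164*1/3102 = -4359460799/1278532728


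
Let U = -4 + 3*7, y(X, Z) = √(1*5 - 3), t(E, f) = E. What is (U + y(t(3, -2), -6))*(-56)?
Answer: -952 - 56*√2 ≈ -1031.2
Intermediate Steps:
y(X, Z) = √2 (y(X, Z) = √(5 - 3) = √2)
U = 17 (U = -4 + 21 = 17)
(U + y(t(3, -2), -6))*(-56) = (17 + √2)*(-56) = -952 - 56*√2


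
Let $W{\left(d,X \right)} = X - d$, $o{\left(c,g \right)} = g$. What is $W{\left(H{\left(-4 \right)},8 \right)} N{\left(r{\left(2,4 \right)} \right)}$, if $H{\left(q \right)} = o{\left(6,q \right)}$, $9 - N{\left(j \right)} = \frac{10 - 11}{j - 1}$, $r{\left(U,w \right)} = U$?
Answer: $120$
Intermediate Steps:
$N{\left(j \right)} = 9 + \frac{1}{-1 + j}$ ($N{\left(j \right)} = 9 - \frac{10 - 11}{j - 1} = 9 - - \frac{1}{-1 + j} = 9 + \frac{1}{-1 + j}$)
$H{\left(q \right)} = q$
$W{\left(H{\left(-4 \right)},8 \right)} N{\left(r{\left(2,4 \right)} \right)} = \left(8 - -4\right) \frac{-8 + 9 \cdot 2}{-1 + 2} = \left(8 + 4\right) \frac{-8 + 18}{1} = 12 \cdot 1 \cdot 10 = 12 \cdot 10 = 120$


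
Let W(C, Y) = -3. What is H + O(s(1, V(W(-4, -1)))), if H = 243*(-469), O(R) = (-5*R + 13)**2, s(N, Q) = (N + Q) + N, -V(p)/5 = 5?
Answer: -97583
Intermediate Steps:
V(p) = -25 (V(p) = -5*5 = -25)
s(N, Q) = Q + 2*N
O(R) = (13 - 5*R)**2
H = -113967
H + O(s(1, V(W(-4, -1)))) = -113967 + (-13 + 5*(-25 + 2*1))**2 = -113967 + (-13 + 5*(-25 + 2))**2 = -113967 + (-13 + 5*(-23))**2 = -113967 + (-13 - 115)**2 = -113967 + (-128)**2 = -113967 + 16384 = -97583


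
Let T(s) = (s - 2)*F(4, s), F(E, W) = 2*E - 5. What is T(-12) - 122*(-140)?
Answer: 17038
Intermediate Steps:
F(E, W) = -5 + 2*E
T(s) = -6 + 3*s (T(s) = (s - 2)*(-5 + 2*4) = (-2 + s)*(-5 + 8) = (-2 + s)*3 = -6 + 3*s)
T(-12) - 122*(-140) = (-6 + 3*(-12)) - 122*(-140) = (-6 - 36) + 17080 = -42 + 17080 = 17038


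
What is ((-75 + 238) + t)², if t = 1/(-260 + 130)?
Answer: 448973721/16900 ≈ 26567.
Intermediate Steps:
t = -1/130 (t = 1/(-130) = -1/130 ≈ -0.0076923)
((-75 + 238) + t)² = ((-75 + 238) - 1/130)² = (163 - 1/130)² = (21189/130)² = 448973721/16900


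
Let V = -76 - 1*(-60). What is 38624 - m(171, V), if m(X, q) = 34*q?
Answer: 39168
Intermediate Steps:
V = -16 (V = -76 + 60 = -16)
38624 - m(171, V) = 38624 - 34*(-16) = 38624 - 1*(-544) = 38624 + 544 = 39168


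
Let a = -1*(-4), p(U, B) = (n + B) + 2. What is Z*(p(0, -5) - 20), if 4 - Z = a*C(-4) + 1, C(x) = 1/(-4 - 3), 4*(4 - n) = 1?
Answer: -275/4 ≈ -68.750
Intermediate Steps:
n = 15/4 (n = 4 - ¼*1 = 4 - ¼ = 15/4 ≈ 3.7500)
p(U, B) = 23/4 + B (p(U, B) = (15/4 + B) + 2 = 23/4 + B)
C(x) = -⅐ (C(x) = 1/(-7) = -⅐)
a = 4
Z = 25/7 (Z = 4 - (4*(-⅐) + 1) = 4 - (-4/7 + 1) = 4 - 1*3/7 = 4 - 3/7 = 25/7 ≈ 3.5714)
Z*(p(0, -5) - 20) = 25*((23/4 - 5) - 20)/7 = 25*(¾ - 20)/7 = (25/7)*(-77/4) = -275/4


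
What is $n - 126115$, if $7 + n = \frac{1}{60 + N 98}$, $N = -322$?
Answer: $- \frac{3972338513}{31496} \approx -1.2612 \cdot 10^{5}$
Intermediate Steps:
$n = - \frac{220473}{31496}$ ($n = -7 + \frac{1}{60 - 31556} = -7 + \frac{1}{-31496} = -7 - \frac{1}{31496} = - \frac{220473}{31496} \approx -7.0$)
$n - 126115 = - \frac{220473}{31496} - 126115 = - \frac{3972338513}{31496}$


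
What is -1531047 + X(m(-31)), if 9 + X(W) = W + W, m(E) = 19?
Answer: -1531018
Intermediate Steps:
X(W) = -9 + 2*W (X(W) = -9 + (W + W) = -9 + 2*W)
-1531047 + X(m(-31)) = -1531047 + (-9 + 2*19) = -1531047 + (-9 + 38) = -1531047 + 29 = -1531018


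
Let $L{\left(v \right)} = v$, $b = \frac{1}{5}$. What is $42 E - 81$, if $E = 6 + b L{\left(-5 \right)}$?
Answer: $129$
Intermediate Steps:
$b = \frac{1}{5} \approx 0.2$
$E = 5$ ($E = 6 + \frac{1}{5} \left(-5\right) = 6 - 1 = 5$)
$42 E - 81 = 42 \cdot 5 - 81 = 210 - 81 = 129$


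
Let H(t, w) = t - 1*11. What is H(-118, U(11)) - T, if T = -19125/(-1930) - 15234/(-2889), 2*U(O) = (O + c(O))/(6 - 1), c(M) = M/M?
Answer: -53595205/371718 ≈ -144.18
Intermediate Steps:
c(M) = 1
U(O) = 1/10 + O/10 (U(O) = ((O + 1)/(6 - 1))/2 = ((1 + O)/5)/2 = ((1 + O)*(1/5))/2 = (1/5 + O/5)/2 = 1/10 + O/10)
H(t, w) = -11 + t (H(t, w) = t - 11 = -11 + t)
T = 5643583/371718 (T = -19125*(-1/1930) - 15234*(-1/2889) = 3825/386 + 5078/963 = 5643583/371718 ≈ 15.182)
H(-118, U(11)) - T = (-11 - 118) - 1*5643583/371718 = -129 - 5643583/371718 = -53595205/371718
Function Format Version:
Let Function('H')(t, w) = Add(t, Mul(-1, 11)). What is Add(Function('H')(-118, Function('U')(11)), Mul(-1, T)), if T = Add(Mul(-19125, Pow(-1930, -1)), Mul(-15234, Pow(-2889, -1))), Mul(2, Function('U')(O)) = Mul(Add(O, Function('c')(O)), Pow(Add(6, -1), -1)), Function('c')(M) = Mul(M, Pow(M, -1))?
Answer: Rational(-53595205, 371718) ≈ -144.18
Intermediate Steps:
Function('c')(M) = 1
Function('U')(O) = Add(Rational(1, 10), Mul(Rational(1, 10), O)) (Function('U')(O) = Mul(Rational(1, 2), Mul(Add(O, 1), Pow(Add(6, -1), -1))) = Mul(Rational(1, 2), Mul(Add(1, O), Pow(5, -1))) = Mul(Rational(1, 2), Mul(Add(1, O), Rational(1, 5))) = Mul(Rational(1, 2), Add(Rational(1, 5), Mul(Rational(1, 5), O))) = Add(Rational(1, 10), Mul(Rational(1, 10), O)))
Function('H')(t, w) = Add(-11, t) (Function('H')(t, w) = Add(t, -11) = Add(-11, t))
T = Rational(5643583, 371718) (T = Add(Mul(-19125, Rational(-1, 1930)), Mul(-15234, Rational(-1, 2889))) = Add(Rational(3825, 386), Rational(5078, 963)) = Rational(5643583, 371718) ≈ 15.182)
Add(Function('H')(-118, Function('U')(11)), Mul(-1, T)) = Add(Add(-11, -118), Mul(-1, Rational(5643583, 371718))) = Add(-129, Rational(-5643583, 371718)) = Rational(-53595205, 371718)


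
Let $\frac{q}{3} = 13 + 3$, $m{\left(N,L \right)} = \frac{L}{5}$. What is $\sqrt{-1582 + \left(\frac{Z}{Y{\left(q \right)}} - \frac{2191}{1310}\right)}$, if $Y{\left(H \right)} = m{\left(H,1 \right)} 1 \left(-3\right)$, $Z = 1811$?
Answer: $\frac{i \sqrt{71077520190}}{3930} \approx 67.838 i$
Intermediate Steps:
$m{\left(N,L \right)} = \frac{L}{5}$ ($m{\left(N,L \right)} = L \frac{1}{5} = \frac{L}{5}$)
$q = 48$ ($q = 3 \left(13 + 3\right) = 3 \cdot 16 = 48$)
$Y{\left(H \right)} = - \frac{3}{5}$ ($Y{\left(H \right)} = \frac{1}{5} \cdot 1 \cdot 1 \left(-3\right) = \frac{1}{5} \cdot 1 \left(-3\right) = \frac{1}{5} \left(-3\right) = - \frac{3}{5}$)
$\sqrt{-1582 + \left(\frac{Z}{Y{\left(q \right)}} - \frac{2191}{1310}\right)} = \sqrt{-1582 + \left(\frac{1811}{- \frac{3}{5}} - \frac{2191}{1310}\right)} = \sqrt{-1582 + \left(1811 \left(- \frac{5}{3}\right) - \frac{2191}{1310}\right)} = \sqrt{-1582 - \frac{11868623}{3930}} = \sqrt{- \frac{18085883}{3930}} = \frac{i \sqrt{71077520190}}{3930}$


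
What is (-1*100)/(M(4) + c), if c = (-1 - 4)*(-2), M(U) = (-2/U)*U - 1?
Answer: -100/7 ≈ -14.286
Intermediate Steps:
M(U) = -3 (M(U) = -2 - 1 = -3)
c = 10 (c = -5*(-2) = 10)
(-1*100)/(M(4) + c) = (-1*100)/(-3 + 10) = -100/7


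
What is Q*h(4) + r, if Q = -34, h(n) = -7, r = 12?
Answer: 250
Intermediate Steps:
Q*h(4) + r = -34*(-7) + 12 = 238 + 12 = 250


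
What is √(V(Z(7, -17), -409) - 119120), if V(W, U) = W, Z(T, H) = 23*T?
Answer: I*√118959 ≈ 344.9*I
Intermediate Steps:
√(V(Z(7, -17), -409) - 119120) = √(23*7 - 119120) = √(161 - 119120) = √(-118959) = I*√118959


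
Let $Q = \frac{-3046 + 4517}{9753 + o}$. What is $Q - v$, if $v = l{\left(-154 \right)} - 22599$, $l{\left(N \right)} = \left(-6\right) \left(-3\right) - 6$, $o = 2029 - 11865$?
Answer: $\frac{1873250}{83} \approx 22569.0$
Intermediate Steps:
$o = -9836$
$l{\left(N \right)} = 12$ ($l{\left(N \right)} = 18 - 6 = 12$)
$v = -22587$ ($v = 12 - 22599 = -22587$)
$Q = - \frac{1471}{83}$ ($Q = \frac{-3046 + 4517}{9753 - 9836} = \frac{1471}{-83} = 1471 \left(- \frac{1}{83}\right) = - \frac{1471}{83} \approx -17.723$)
$Q - v = - \frac{1471}{83} - -22587 = - \frac{1471}{83} + 22587 = \frac{1873250}{83}$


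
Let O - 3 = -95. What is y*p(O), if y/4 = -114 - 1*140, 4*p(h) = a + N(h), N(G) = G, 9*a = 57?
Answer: 65278/3 ≈ 21759.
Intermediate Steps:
a = 19/3 (a = (⅑)*57 = 19/3 ≈ 6.3333)
O = -92 (O = 3 - 95 = -92)
p(h) = 19/12 + h/4 (p(h) = (19/3 + h)/4 = 19/12 + h/4)
y = -1016 (y = 4*(-114 - 1*140) = 4*(-114 - 140) = 4*(-254) = -1016)
y*p(O) = -1016*(19/12 + (¼)*(-92)) = -1016*(19/12 - 23) = -1016*(-257/12) = 65278/3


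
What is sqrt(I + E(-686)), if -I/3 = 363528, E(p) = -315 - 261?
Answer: 6*I*sqrt(30310) ≈ 1044.6*I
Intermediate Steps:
E(p) = -576
I = -1090584 (I = -3*363528 = -1090584)
sqrt(I + E(-686)) = sqrt(-1090584 - 576) = sqrt(-1091160) = 6*I*sqrt(30310)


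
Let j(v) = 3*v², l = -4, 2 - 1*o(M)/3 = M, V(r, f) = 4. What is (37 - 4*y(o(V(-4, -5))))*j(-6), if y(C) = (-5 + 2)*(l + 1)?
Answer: 108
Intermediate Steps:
o(M) = 6 - 3*M
y(C) = 9 (y(C) = (-5 + 2)*(-4 + 1) = -3*(-3) = 9)
(37 - 4*y(o(V(-4, -5))))*j(-6) = (37 - 4*9)*(3*(-6)²) = (37 - 36)*(3*36) = 1*108 = 108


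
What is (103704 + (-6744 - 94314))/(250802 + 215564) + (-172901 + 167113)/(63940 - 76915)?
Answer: 1366829129/3025549425 ≈ 0.45176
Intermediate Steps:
(103704 + (-6744 - 94314))/(250802 + 215564) + (-172901 + 167113)/(63940 - 76915) = (103704 - 101058)/466366 - 5788/(-12975) = 2646*(1/466366) - 5788*(-1/12975) = 1323/233183 + 5788/12975 = 1366829129/3025549425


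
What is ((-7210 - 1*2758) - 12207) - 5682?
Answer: -27857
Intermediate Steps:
((-7210 - 1*2758) - 12207) - 5682 = ((-7210 - 2758) - 12207) - 5682 = (-9968 - 12207) - 5682 = -22175 - 5682 = -27857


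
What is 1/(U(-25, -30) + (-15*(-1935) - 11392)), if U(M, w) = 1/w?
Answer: 30/528989 ≈ 5.6712e-5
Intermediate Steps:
1/(U(-25, -30) + (-15*(-1935) - 11392)) = 1/(1/(-30) + (-15*(-1935) - 11392)) = 1/(-1/30 + (29025 - 11392)) = 1/(-1/30 + 17633) = 1/(528989/30) = 30/528989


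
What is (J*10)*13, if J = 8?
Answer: 1040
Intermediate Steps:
(J*10)*13 = (8*10)*13 = 80*13 = 1040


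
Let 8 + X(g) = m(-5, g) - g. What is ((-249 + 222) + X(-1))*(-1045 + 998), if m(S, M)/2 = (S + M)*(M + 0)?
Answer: 1034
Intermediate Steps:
m(S, M) = 2*M*(M + S) (m(S, M) = 2*((S + M)*(M + 0)) = 2*((M + S)*M) = 2*(M*(M + S)) = 2*M*(M + S))
X(g) = -8 - g + 2*g*(-5 + g) (X(g) = -8 + (2*g*(g - 5) - g) = -8 + (2*g*(-5 + g) - g) = -8 + (-g + 2*g*(-5 + g)) = -8 - g + 2*g*(-5 + g))
((-249 + 222) + X(-1))*(-1045 + 998) = ((-249 + 222) + (-8 - 1*(-1) + 2*(-1)*(-5 - 1)))*(-1045 + 998) = (-27 + (-8 + 1 + 2*(-1)*(-6)))*(-47) = (-27 + (-8 + 1 + 12))*(-47) = (-27 + 5)*(-47) = -22*(-47) = 1034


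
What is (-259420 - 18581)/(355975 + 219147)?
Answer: -278001/575122 ≈ -0.48338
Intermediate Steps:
(-259420 - 18581)/(355975 + 219147) = -278001/575122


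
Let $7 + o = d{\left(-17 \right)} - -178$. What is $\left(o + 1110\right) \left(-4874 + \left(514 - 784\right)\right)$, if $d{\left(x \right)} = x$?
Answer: $-6502016$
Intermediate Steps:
$o = 154$ ($o = -7 - -161 = -7 + \left(-17 + 178\right) = -7 + 161 = 154$)
$\left(o + 1110\right) \left(-4874 + \left(514 - 784\right)\right) = \left(154 + 1110\right) \left(-4874 + \left(514 - 784\right)\right) = 1264 \left(-4874 + \left(514 - 784\right)\right) = 1264 \left(-4874 - 270\right) = 1264 \left(-5144\right) = -6502016$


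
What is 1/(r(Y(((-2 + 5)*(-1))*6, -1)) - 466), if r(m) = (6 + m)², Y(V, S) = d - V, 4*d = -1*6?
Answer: 4/161 ≈ 0.024845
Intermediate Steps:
d = -3/2 (d = (-1*6)/4 = (¼)*(-6) = -3/2 ≈ -1.5000)
Y(V, S) = -3/2 - V
1/(r(Y(((-2 + 5)*(-1))*6, -1)) - 466) = 1/((6 + (-3/2 - (-2 + 5)*(-1)*6))² - 466) = 1/((6 + (-3/2 - 3*(-1)*6))² - 466) = 1/((6 + (-3/2 - (-3)*6))² - 466) = 1/((6 + (-3/2 - 1*(-18)))² - 466) = 1/((6 + (-3/2 + 18))² - 466) = 1/((6 + 33/2)² - 466) = 1/((45/2)² - 466) = 1/(2025/4 - 466) = 1/(161/4) = 4/161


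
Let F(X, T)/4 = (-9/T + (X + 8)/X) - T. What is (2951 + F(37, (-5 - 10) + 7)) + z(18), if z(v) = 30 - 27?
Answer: 221657/74 ≈ 2995.4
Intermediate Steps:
F(X, T) = -36/T - 4*T + 4*(8 + X)/X (F(X, T) = 4*((-9/T + (X + 8)/X) - T) = 4*((-9/T + (8 + X)/X) - T) = 4*(-T - 9/T + (8 + X)/X) = -36/T - 4*T + 4*(8 + X)/X)
z(v) = 3
(2951 + F(37, (-5 - 10) + 7)) + z(18) = (2951 + (4 - 36/((-5 - 10) + 7) - 4*((-5 - 10) + 7) + 32/37)) + 3 = (2951 + (4 - 36/(-15 + 7) - 4*(-15 + 7) + 32*(1/37))) + 3 = (2951 + (4 - 36/(-8) - 4*(-8) + 32/37)) + 3 = (2951 + (4 - 36*(-1/8) + 32 + 32/37)) + 3 = (2951 + (4 + 9/2 + 32 + 32/37)) + 3 = (2951 + 3061/74) + 3 = 221435/74 + 3 = 221657/74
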